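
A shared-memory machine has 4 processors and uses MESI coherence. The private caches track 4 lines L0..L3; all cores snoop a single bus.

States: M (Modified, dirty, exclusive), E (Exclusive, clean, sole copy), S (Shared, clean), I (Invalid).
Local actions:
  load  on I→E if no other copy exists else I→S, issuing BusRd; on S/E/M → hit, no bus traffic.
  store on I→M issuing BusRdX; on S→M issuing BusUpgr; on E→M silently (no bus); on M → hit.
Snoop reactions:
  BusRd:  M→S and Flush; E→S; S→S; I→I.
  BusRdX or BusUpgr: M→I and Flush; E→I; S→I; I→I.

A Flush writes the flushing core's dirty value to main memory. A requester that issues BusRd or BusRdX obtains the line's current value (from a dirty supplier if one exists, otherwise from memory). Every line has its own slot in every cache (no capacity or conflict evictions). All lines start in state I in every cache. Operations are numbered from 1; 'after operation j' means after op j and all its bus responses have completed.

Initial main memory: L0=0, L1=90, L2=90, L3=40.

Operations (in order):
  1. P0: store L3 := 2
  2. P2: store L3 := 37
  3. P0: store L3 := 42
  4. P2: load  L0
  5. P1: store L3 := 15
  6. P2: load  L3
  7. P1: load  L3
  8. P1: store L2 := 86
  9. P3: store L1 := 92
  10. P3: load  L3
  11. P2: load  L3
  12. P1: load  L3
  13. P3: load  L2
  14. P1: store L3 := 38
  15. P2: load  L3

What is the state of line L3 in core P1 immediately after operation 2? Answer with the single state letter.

step 1: P0: store L3 := 2  ⟶  MIII  (L3)  txn=BusRdX  M[L3]=40
step 2: P2: store L3 := 37  ⟶  IIMI  (L3)  txn=BusRdX+Flush  M[L3]=2
step 3: P0: store L3 := 42  ⟶  MIII  (L3)  txn=BusRdX+Flush  M[L3]=37
step 4: P2: load  L0  ⟶  IIEI  (L0)  txn=BusRd  M[L0]=0
step 5: P1: store L3 := 15  ⟶  IMII  (L3)  txn=BusRdX+Flush  M[L3]=42
step 6: P2: load  L3  ⟶  ISSI  (L3)  txn=BusRd+Flush  M[L3]=15
step 7: P1: load  L3  ⟶  ISSI  (L3)  txn=∅  M[L3]=15
step 8: P1: store L2 := 86  ⟶  IMII  (L2)  txn=BusRdX  M[L2]=90
step 9: P3: store L1 := 92  ⟶  IIIM  (L1)  txn=BusRdX  M[L1]=90
step 10: P3: load  L3  ⟶  ISSS  (L3)  txn=BusRd  M[L3]=15
step 11: P2: load  L3  ⟶  ISSS  (L3)  txn=∅  M[L3]=15
step 12: P1: load  L3  ⟶  ISSS  (L3)  txn=∅  M[L3]=15
step 13: P3: load  L2  ⟶  ISIS  (L2)  txn=BusRd+Flush  M[L2]=86
step 14: P1: store L3 := 38  ⟶  IMII  (L3)  txn=BusUpgr  M[L3]=15
step 15: P2: load  L3  ⟶  ISSI  (L3)  txn=BusRd+Flush  M[L3]=38

state = I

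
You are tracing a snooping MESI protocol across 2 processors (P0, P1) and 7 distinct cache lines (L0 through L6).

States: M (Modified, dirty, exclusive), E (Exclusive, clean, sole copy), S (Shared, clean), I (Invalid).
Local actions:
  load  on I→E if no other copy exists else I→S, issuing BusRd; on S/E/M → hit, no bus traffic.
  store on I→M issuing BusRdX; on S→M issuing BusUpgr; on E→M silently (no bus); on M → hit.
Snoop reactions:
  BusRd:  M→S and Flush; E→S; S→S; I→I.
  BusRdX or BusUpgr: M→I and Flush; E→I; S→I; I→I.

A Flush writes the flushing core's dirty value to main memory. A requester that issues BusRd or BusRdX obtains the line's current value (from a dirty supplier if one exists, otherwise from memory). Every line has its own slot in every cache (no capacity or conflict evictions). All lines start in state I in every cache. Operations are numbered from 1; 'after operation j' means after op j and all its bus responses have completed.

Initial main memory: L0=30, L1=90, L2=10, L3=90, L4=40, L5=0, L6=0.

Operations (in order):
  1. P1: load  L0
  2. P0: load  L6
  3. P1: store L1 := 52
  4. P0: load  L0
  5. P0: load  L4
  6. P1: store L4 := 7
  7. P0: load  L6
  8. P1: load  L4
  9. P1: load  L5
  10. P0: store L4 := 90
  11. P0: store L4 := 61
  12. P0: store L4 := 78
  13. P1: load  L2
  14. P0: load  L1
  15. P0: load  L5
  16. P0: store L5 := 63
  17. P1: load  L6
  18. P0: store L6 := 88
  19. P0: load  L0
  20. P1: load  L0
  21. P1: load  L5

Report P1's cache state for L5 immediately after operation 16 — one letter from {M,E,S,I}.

state = I

[1] P1: load  L0 | P0:I, P1:E(30) | bus: BusRd
[2] P0: load  L6 | P0:E(0), P1:I | bus: BusRd
[3] P1: store L1 := 52 | P0:I, P1:M(52) | bus: BusRdX
[4] P0: load  L0 | P0:S(30), P1:S(30) | bus: BusRd
[5] P0: load  L4 | P0:E(40), P1:I | bus: BusRd
[6] P1: store L4 := 7 | P0:I, P1:M(7) | bus: BusRdX
[7] P0: load  L6 | P0:E(0), P1:I | bus: none
[8] P1: load  L4 | P0:I, P1:M(7) | bus: none
[9] P1: load  L5 | P0:I, P1:E(0) | bus: BusRd
[10] P0: store L4 := 90 | P0:M(90), P1:I | bus: BusRdX,Flush
[11] P0: store L4 := 61 | P0:M(61), P1:I | bus: none
[12] P0: store L4 := 78 | P0:M(78), P1:I | bus: none
[13] P1: load  L2 | P0:I, P1:E(10) | bus: BusRd
[14] P0: load  L1 | P0:S(52), P1:S(52) | bus: BusRd,Flush
[15] P0: load  L5 | P0:S(0), P1:S(0) | bus: BusRd
[16] P0: store L5 := 63 | P0:M(63), P1:I | bus: BusUpgr
[17] P1: load  L6 | P0:S(0), P1:S(0) | bus: BusRd
[18] P0: store L6 := 88 | P0:M(88), P1:I | bus: BusUpgr
[19] P0: load  L0 | P0:S(30), P1:S(30) | bus: none
[20] P1: load  L0 | P0:S(30), P1:S(30) | bus: none
[21] P1: load  L5 | P0:S(63), P1:S(63) | bus: BusRd,Flush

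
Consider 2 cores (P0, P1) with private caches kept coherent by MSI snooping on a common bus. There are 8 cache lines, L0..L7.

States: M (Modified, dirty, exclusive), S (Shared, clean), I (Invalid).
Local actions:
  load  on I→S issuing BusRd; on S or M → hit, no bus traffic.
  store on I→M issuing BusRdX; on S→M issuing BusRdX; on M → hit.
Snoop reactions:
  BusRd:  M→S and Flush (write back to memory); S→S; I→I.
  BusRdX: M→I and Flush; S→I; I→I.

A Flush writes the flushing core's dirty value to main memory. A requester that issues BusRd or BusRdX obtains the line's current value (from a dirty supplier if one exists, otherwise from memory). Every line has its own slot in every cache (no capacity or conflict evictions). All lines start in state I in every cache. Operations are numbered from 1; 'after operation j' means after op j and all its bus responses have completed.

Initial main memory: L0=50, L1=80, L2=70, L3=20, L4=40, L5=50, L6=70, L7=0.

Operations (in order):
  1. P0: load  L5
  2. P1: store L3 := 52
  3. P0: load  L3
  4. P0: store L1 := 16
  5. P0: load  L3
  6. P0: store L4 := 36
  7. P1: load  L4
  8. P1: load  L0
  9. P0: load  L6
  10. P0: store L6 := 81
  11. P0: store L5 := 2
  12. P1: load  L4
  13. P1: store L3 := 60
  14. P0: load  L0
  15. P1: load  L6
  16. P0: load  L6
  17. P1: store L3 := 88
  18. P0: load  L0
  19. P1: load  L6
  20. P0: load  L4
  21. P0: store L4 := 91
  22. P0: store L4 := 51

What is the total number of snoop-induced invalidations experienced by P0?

invalidations = 1

1. P0: load  L5  bus=[BusRd]  L5: P0=S P1=I  mem[L5]=50
2. P1: store L3 := 52  bus=[BusRdX]  L3: P0=I P1=M  mem[L3]=20
3. P0: load  L3  bus=[BusRd,Flush]  L3: P0=S P1=S  mem[L3]=52
4. P0: store L1 := 16  bus=[BusRdX]  L1: P0=M P1=I  mem[L1]=80
5. P0: load  L3  bus=[-]  L3: P0=S P1=S  mem[L3]=52
6. P0: store L4 := 36  bus=[BusRdX]  L4: P0=M P1=I  mem[L4]=40
7. P1: load  L4  bus=[BusRd,Flush]  L4: P0=S P1=S  mem[L4]=36
8. P1: load  L0  bus=[BusRd]  L0: P0=I P1=S  mem[L0]=50
9. P0: load  L6  bus=[BusRd]  L6: P0=S P1=I  mem[L6]=70
10. P0: store L6 := 81  bus=[BusRdX]  L6: P0=M P1=I  mem[L6]=70
11. P0: store L5 := 2  bus=[BusRdX]  L5: P0=M P1=I  mem[L5]=50
12. P1: load  L4  bus=[-]  L4: P0=S P1=S  mem[L4]=36
13. P1: store L3 := 60  bus=[BusRdX]  L3: P0=I P1=M  mem[L3]=52
14. P0: load  L0  bus=[BusRd]  L0: P0=S P1=S  mem[L0]=50
15. P1: load  L6  bus=[BusRd,Flush]  L6: P0=S P1=S  mem[L6]=81
16. P0: load  L6  bus=[-]  L6: P0=S P1=S  mem[L6]=81
17. P1: store L3 := 88  bus=[-]  L3: P0=I P1=M  mem[L3]=52
18. P0: load  L0  bus=[-]  L0: P0=S P1=S  mem[L0]=50
19. P1: load  L6  bus=[-]  L6: P0=S P1=S  mem[L6]=81
20. P0: load  L4  bus=[-]  L4: P0=S P1=S  mem[L4]=36
21. P0: store L4 := 91  bus=[BusRdX]  L4: P0=M P1=I  mem[L4]=36
22. P0: store L4 := 51  bus=[-]  L4: P0=M P1=I  mem[L4]=36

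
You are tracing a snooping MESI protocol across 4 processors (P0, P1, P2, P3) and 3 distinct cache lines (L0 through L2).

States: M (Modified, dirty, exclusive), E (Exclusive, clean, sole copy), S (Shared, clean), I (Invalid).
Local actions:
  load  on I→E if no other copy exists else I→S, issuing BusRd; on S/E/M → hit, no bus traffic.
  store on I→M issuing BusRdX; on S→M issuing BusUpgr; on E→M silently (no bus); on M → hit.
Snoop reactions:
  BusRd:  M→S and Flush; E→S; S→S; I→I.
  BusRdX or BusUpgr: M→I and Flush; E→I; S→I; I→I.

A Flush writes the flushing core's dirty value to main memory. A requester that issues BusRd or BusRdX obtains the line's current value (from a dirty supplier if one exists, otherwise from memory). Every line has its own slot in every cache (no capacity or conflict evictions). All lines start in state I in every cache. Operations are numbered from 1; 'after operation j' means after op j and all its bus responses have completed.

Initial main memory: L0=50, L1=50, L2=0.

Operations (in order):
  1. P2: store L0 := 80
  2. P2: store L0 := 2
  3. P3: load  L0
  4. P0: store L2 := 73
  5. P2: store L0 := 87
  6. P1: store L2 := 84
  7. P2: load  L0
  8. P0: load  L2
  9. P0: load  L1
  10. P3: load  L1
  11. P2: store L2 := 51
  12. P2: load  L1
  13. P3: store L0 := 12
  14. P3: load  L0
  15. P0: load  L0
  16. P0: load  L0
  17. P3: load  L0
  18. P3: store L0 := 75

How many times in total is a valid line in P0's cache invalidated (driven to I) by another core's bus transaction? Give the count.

invalidations = 3

[1] P2: store L0 := 80 | P0:I, P1:I, P2:M(80), P3:I | bus: BusRdX
[2] P2: store L0 := 2 | P0:I, P1:I, P2:M(2), P3:I | bus: none
[3] P3: load  L0 | P0:I, P1:I, P2:S(2), P3:S(2) | bus: BusRd,Flush
[4] P0: store L2 := 73 | P0:M(73), P1:I, P2:I, P3:I | bus: BusRdX
[5] P2: store L0 := 87 | P0:I, P1:I, P2:M(87), P3:I | bus: BusUpgr
[6] P1: store L2 := 84 | P0:I, P1:M(84), P2:I, P3:I | bus: BusRdX,Flush
[7] P2: load  L0 | P0:I, P1:I, P2:M(87), P3:I | bus: none
[8] P0: load  L2 | P0:S(84), P1:S(84), P2:I, P3:I | bus: BusRd,Flush
[9] P0: load  L1 | P0:E(50), P1:I, P2:I, P3:I | bus: BusRd
[10] P3: load  L1 | P0:S(50), P1:I, P2:I, P3:S(50) | bus: BusRd
[11] P2: store L2 := 51 | P0:I, P1:I, P2:M(51), P3:I | bus: BusRdX
[12] P2: load  L1 | P0:S(50), P1:I, P2:S(50), P3:S(50) | bus: BusRd
[13] P3: store L0 := 12 | P0:I, P1:I, P2:I, P3:M(12) | bus: BusRdX,Flush
[14] P3: load  L0 | P0:I, P1:I, P2:I, P3:M(12) | bus: none
[15] P0: load  L0 | P0:S(12), P1:I, P2:I, P3:S(12) | bus: BusRd,Flush
[16] P0: load  L0 | P0:S(12), P1:I, P2:I, P3:S(12) | bus: none
[17] P3: load  L0 | P0:S(12), P1:I, P2:I, P3:S(12) | bus: none
[18] P3: store L0 := 75 | P0:I, P1:I, P2:I, P3:M(75) | bus: BusUpgr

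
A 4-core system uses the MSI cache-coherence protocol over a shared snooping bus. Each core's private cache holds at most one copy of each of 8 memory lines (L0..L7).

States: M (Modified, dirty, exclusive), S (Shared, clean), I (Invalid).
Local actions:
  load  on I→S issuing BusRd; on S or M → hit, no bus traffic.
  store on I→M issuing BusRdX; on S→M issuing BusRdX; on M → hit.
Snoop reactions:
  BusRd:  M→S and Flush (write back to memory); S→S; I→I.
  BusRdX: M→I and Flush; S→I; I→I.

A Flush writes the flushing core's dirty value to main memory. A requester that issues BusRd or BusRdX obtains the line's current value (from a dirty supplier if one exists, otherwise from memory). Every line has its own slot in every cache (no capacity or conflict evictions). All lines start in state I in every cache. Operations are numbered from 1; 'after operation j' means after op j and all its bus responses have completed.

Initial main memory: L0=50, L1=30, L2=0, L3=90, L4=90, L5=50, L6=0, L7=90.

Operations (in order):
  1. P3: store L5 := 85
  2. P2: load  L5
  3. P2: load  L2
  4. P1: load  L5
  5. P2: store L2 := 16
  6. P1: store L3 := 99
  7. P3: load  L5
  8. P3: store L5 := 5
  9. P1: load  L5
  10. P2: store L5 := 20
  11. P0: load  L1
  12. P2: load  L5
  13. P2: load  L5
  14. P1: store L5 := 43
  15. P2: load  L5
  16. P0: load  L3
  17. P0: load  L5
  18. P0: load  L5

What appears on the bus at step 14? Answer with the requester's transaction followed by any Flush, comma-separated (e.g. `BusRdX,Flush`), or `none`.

bus = BusRdX,Flush

[1] P3: store L5 := 85 | P0:I, P1:I, P2:I, P3:M(85) | bus: BusRdX
[2] P2: load  L5 | P0:I, P1:I, P2:S(85), P3:S(85) | bus: BusRd,Flush
[3] P2: load  L2 | P0:I, P1:I, P2:S(0), P3:I | bus: BusRd
[4] P1: load  L5 | P0:I, P1:S(85), P2:S(85), P3:S(85) | bus: BusRd
[5] P2: store L2 := 16 | P0:I, P1:I, P2:M(16), P3:I | bus: BusRdX
[6] P1: store L3 := 99 | P0:I, P1:M(99), P2:I, P3:I | bus: BusRdX
[7] P3: load  L5 | P0:I, P1:S(85), P2:S(85), P3:S(85) | bus: none
[8] P3: store L5 := 5 | P0:I, P1:I, P2:I, P3:M(5) | bus: BusRdX
[9] P1: load  L5 | P0:I, P1:S(5), P2:I, P3:S(5) | bus: BusRd,Flush
[10] P2: store L5 := 20 | P0:I, P1:I, P2:M(20), P3:I | bus: BusRdX
[11] P0: load  L1 | P0:S(30), P1:I, P2:I, P3:I | bus: BusRd
[12] P2: load  L5 | P0:I, P1:I, P2:M(20), P3:I | bus: none
[13] P2: load  L5 | P0:I, P1:I, P2:M(20), P3:I | bus: none
[14] P1: store L5 := 43 | P0:I, P1:M(43), P2:I, P3:I | bus: BusRdX,Flush
[15] P2: load  L5 | P0:I, P1:S(43), P2:S(43), P3:I | bus: BusRd,Flush
[16] P0: load  L3 | P0:S(99), P1:S(99), P2:I, P3:I | bus: BusRd,Flush
[17] P0: load  L5 | P0:S(43), P1:S(43), P2:S(43), P3:I | bus: BusRd
[18] P0: load  L5 | P0:S(43), P1:S(43), P2:S(43), P3:I | bus: none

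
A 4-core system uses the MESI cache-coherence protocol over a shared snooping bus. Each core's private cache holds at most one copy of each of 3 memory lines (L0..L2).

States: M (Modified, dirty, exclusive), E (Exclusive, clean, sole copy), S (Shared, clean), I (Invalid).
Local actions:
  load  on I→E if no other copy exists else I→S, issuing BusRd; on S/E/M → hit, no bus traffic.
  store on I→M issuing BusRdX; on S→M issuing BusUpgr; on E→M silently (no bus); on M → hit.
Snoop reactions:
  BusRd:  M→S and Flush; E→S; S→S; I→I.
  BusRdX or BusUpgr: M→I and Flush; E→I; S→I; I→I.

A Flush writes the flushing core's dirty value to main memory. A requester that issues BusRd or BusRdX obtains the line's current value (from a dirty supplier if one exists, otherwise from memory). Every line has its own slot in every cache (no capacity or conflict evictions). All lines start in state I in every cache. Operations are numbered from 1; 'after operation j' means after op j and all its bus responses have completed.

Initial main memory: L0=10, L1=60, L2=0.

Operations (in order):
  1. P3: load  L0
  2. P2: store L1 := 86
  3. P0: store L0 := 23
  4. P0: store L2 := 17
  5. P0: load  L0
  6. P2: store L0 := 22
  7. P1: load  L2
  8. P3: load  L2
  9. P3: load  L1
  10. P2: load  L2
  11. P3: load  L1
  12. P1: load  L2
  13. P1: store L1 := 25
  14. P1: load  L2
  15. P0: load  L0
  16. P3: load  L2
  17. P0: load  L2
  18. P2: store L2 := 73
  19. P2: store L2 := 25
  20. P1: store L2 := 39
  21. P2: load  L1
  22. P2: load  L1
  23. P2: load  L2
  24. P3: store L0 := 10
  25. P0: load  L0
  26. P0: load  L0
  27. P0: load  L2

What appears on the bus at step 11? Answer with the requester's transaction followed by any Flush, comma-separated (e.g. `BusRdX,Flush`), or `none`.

1. P3: load  L0  bus=[BusRd]  L0: P0=I P1=I P2=I P3=E  mem[L0]=10
2. P2: store L1 := 86  bus=[BusRdX]  L1: P0=I P1=I P2=M P3=I  mem[L1]=60
3. P0: store L0 := 23  bus=[BusRdX]  L0: P0=M P1=I P2=I P3=I  mem[L0]=10
4. P0: store L2 := 17  bus=[BusRdX]  L2: P0=M P1=I P2=I P3=I  mem[L2]=0
5. P0: load  L0  bus=[-]  L0: P0=M P1=I P2=I P3=I  mem[L0]=10
6. P2: store L0 := 22  bus=[BusRdX,Flush]  L0: P0=I P1=I P2=M P3=I  mem[L0]=23
7. P1: load  L2  bus=[BusRd,Flush]  L2: P0=S P1=S P2=I P3=I  mem[L2]=17
8. P3: load  L2  bus=[BusRd]  L2: P0=S P1=S P2=I P3=S  mem[L2]=17
9. P3: load  L1  bus=[BusRd,Flush]  L1: P0=I P1=I P2=S P3=S  mem[L1]=86
10. P2: load  L2  bus=[BusRd]  L2: P0=S P1=S P2=S P3=S  mem[L2]=17
11. P3: load  L1  bus=[-]  L1: P0=I P1=I P2=S P3=S  mem[L1]=86
12. P1: load  L2  bus=[-]  L2: P0=S P1=S P2=S P3=S  mem[L2]=17
13. P1: store L1 := 25  bus=[BusRdX]  L1: P0=I P1=M P2=I P3=I  mem[L1]=86
14. P1: load  L2  bus=[-]  L2: P0=S P1=S P2=S P3=S  mem[L2]=17
15. P0: load  L0  bus=[BusRd,Flush]  L0: P0=S P1=I P2=S P3=I  mem[L0]=22
16. P3: load  L2  bus=[-]  L2: P0=S P1=S P2=S P3=S  mem[L2]=17
17. P0: load  L2  bus=[-]  L2: P0=S P1=S P2=S P3=S  mem[L2]=17
18. P2: store L2 := 73  bus=[BusUpgr]  L2: P0=I P1=I P2=M P3=I  mem[L2]=17
19. P2: store L2 := 25  bus=[-]  L2: P0=I P1=I P2=M P3=I  mem[L2]=17
20. P1: store L2 := 39  bus=[BusRdX,Flush]  L2: P0=I P1=M P2=I P3=I  mem[L2]=25
21. P2: load  L1  bus=[BusRd,Flush]  L1: P0=I P1=S P2=S P3=I  mem[L1]=25
22. P2: load  L1  bus=[-]  L1: P0=I P1=S P2=S P3=I  mem[L1]=25
23. P2: load  L2  bus=[BusRd,Flush]  L2: P0=I P1=S P2=S P3=I  mem[L2]=39
24. P3: store L0 := 10  bus=[BusRdX]  L0: P0=I P1=I P2=I P3=M  mem[L0]=22
25. P0: load  L0  bus=[BusRd,Flush]  L0: P0=S P1=I P2=I P3=S  mem[L0]=10
26. P0: load  L0  bus=[-]  L0: P0=S P1=I P2=I P3=S  mem[L0]=10
27. P0: load  L2  bus=[BusRd]  L2: P0=S P1=S P2=S P3=I  mem[L2]=39

bus = none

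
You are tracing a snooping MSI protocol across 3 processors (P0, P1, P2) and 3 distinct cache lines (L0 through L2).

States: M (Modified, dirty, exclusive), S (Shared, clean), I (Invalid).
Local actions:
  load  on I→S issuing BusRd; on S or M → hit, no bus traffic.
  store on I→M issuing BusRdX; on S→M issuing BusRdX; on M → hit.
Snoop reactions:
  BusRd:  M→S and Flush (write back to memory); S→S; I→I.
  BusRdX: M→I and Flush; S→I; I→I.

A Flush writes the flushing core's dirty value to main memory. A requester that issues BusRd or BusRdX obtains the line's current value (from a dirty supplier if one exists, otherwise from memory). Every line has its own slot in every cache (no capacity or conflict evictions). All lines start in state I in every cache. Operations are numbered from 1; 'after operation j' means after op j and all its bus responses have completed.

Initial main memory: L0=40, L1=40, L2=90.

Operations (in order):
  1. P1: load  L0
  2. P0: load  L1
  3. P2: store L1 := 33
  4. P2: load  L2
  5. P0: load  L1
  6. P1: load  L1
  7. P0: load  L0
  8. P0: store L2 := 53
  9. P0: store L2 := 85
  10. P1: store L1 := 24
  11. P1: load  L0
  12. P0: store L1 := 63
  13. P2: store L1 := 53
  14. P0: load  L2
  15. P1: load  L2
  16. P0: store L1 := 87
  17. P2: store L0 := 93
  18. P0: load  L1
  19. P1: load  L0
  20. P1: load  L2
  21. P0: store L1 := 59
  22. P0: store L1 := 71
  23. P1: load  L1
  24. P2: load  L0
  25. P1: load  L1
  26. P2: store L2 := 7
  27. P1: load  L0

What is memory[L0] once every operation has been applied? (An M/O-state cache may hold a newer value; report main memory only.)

step 1: P1: load  L0  ⟶  ISI  (L0)  txn=BusRd  M[L0]=40
step 2: P0: load  L1  ⟶  SII  (L1)  txn=BusRd  M[L1]=40
step 3: P2: store L1 := 33  ⟶  IIM  (L1)  txn=BusRdX  M[L1]=40
step 4: P2: load  L2  ⟶  IIS  (L2)  txn=BusRd  M[L2]=90
step 5: P0: load  L1  ⟶  SIS  (L1)  txn=BusRd+Flush  M[L1]=33
step 6: P1: load  L1  ⟶  SSS  (L1)  txn=BusRd  M[L1]=33
step 7: P0: load  L0  ⟶  SSI  (L0)  txn=BusRd  M[L0]=40
step 8: P0: store L2 := 53  ⟶  MII  (L2)  txn=BusRdX  M[L2]=90
step 9: P0: store L2 := 85  ⟶  MII  (L2)  txn=∅  M[L2]=90
step 10: P1: store L1 := 24  ⟶  IMI  (L1)  txn=BusRdX  M[L1]=33
step 11: P1: load  L0  ⟶  SSI  (L0)  txn=∅  M[L0]=40
step 12: P0: store L1 := 63  ⟶  MII  (L1)  txn=BusRdX+Flush  M[L1]=24
step 13: P2: store L1 := 53  ⟶  IIM  (L1)  txn=BusRdX+Flush  M[L1]=63
step 14: P0: load  L2  ⟶  MII  (L2)  txn=∅  M[L2]=90
step 15: P1: load  L2  ⟶  SSI  (L2)  txn=BusRd+Flush  M[L2]=85
step 16: P0: store L1 := 87  ⟶  MII  (L1)  txn=BusRdX+Flush  M[L1]=53
step 17: P2: store L0 := 93  ⟶  IIM  (L0)  txn=BusRdX  M[L0]=40
step 18: P0: load  L1  ⟶  MII  (L1)  txn=∅  M[L1]=53
step 19: P1: load  L0  ⟶  ISS  (L0)  txn=BusRd+Flush  M[L0]=93
step 20: P1: load  L2  ⟶  SSI  (L2)  txn=∅  M[L2]=85
step 21: P0: store L1 := 59  ⟶  MII  (L1)  txn=∅  M[L1]=53
step 22: P0: store L1 := 71  ⟶  MII  (L1)  txn=∅  M[L1]=53
step 23: P1: load  L1  ⟶  SSI  (L1)  txn=BusRd+Flush  M[L1]=71
step 24: P2: load  L0  ⟶  ISS  (L0)  txn=∅  M[L0]=93
step 25: P1: load  L1  ⟶  SSI  (L1)  txn=∅  M[L1]=71
step 26: P2: store L2 := 7  ⟶  IIM  (L2)  txn=BusRdX  M[L2]=85
step 27: P1: load  L0  ⟶  ISS  (L0)  txn=∅  M[L0]=93

memory[L0] = 93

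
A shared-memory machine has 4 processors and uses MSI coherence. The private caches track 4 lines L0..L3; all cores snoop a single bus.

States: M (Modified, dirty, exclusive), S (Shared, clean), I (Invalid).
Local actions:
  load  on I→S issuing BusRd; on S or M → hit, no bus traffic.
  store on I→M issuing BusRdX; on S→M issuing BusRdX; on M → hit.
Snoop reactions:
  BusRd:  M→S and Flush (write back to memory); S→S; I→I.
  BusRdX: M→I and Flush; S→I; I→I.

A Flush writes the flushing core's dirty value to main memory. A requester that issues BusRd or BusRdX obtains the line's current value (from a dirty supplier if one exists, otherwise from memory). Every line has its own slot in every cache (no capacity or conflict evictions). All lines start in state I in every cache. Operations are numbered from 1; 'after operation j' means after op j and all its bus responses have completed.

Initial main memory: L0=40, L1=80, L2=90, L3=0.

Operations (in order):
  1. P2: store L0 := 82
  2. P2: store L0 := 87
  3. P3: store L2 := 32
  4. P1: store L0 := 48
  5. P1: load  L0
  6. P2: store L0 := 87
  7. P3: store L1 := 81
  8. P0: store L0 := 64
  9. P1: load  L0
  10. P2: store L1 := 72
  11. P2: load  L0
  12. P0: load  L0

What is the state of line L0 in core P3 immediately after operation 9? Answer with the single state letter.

[1] P2: store L0 := 82 | P0:I, P1:I, P2:M(82), P3:I | bus: BusRdX
[2] P2: store L0 := 87 | P0:I, P1:I, P2:M(87), P3:I | bus: none
[3] P3: store L2 := 32 | P0:I, P1:I, P2:I, P3:M(32) | bus: BusRdX
[4] P1: store L0 := 48 | P0:I, P1:M(48), P2:I, P3:I | bus: BusRdX,Flush
[5] P1: load  L0 | P0:I, P1:M(48), P2:I, P3:I | bus: none
[6] P2: store L0 := 87 | P0:I, P1:I, P2:M(87), P3:I | bus: BusRdX,Flush
[7] P3: store L1 := 81 | P0:I, P1:I, P2:I, P3:M(81) | bus: BusRdX
[8] P0: store L0 := 64 | P0:M(64), P1:I, P2:I, P3:I | bus: BusRdX,Flush
[9] P1: load  L0 | P0:S(64), P1:S(64), P2:I, P3:I | bus: BusRd,Flush
[10] P2: store L1 := 72 | P0:I, P1:I, P2:M(72), P3:I | bus: BusRdX,Flush
[11] P2: load  L0 | P0:S(64), P1:S(64), P2:S(64), P3:I | bus: BusRd
[12] P0: load  L0 | P0:S(64), P1:S(64), P2:S(64), P3:I | bus: none

state = I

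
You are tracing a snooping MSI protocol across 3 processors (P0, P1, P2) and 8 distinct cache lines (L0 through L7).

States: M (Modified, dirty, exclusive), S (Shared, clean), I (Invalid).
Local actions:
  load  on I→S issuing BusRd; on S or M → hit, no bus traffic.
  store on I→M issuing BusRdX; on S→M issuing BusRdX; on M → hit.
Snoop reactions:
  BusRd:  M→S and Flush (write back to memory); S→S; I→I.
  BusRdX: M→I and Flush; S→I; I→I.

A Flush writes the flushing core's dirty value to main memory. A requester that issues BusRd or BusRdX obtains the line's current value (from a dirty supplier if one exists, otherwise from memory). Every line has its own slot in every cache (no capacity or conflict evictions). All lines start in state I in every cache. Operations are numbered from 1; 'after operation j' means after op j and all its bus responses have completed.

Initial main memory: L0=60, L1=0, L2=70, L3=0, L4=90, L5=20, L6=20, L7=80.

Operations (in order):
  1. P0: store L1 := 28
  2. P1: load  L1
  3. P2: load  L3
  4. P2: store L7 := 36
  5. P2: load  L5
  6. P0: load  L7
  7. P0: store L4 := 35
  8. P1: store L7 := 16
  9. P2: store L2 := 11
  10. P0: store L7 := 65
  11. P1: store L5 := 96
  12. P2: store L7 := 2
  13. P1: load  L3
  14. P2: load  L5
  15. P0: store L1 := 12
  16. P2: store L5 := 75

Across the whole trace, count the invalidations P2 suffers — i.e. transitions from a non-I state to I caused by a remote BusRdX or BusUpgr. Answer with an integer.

invalidations = 2

[1] P0: store L1 := 28 | P0:M(28), P1:I, P2:I | bus: BusRdX
[2] P1: load  L1 | P0:S(28), P1:S(28), P2:I | bus: BusRd,Flush
[3] P2: load  L3 | P0:I, P1:I, P2:S(0) | bus: BusRd
[4] P2: store L7 := 36 | P0:I, P1:I, P2:M(36) | bus: BusRdX
[5] P2: load  L5 | P0:I, P1:I, P2:S(20) | bus: BusRd
[6] P0: load  L7 | P0:S(36), P1:I, P2:S(36) | bus: BusRd,Flush
[7] P0: store L4 := 35 | P0:M(35), P1:I, P2:I | bus: BusRdX
[8] P1: store L7 := 16 | P0:I, P1:M(16), P2:I | bus: BusRdX
[9] P2: store L2 := 11 | P0:I, P1:I, P2:M(11) | bus: BusRdX
[10] P0: store L7 := 65 | P0:M(65), P1:I, P2:I | bus: BusRdX,Flush
[11] P1: store L5 := 96 | P0:I, P1:M(96), P2:I | bus: BusRdX
[12] P2: store L7 := 2 | P0:I, P1:I, P2:M(2) | bus: BusRdX,Flush
[13] P1: load  L3 | P0:I, P1:S(0), P2:S(0) | bus: BusRd
[14] P2: load  L5 | P0:I, P1:S(96), P2:S(96) | bus: BusRd,Flush
[15] P0: store L1 := 12 | P0:M(12), P1:I, P2:I | bus: BusRdX
[16] P2: store L5 := 75 | P0:I, P1:I, P2:M(75) | bus: BusRdX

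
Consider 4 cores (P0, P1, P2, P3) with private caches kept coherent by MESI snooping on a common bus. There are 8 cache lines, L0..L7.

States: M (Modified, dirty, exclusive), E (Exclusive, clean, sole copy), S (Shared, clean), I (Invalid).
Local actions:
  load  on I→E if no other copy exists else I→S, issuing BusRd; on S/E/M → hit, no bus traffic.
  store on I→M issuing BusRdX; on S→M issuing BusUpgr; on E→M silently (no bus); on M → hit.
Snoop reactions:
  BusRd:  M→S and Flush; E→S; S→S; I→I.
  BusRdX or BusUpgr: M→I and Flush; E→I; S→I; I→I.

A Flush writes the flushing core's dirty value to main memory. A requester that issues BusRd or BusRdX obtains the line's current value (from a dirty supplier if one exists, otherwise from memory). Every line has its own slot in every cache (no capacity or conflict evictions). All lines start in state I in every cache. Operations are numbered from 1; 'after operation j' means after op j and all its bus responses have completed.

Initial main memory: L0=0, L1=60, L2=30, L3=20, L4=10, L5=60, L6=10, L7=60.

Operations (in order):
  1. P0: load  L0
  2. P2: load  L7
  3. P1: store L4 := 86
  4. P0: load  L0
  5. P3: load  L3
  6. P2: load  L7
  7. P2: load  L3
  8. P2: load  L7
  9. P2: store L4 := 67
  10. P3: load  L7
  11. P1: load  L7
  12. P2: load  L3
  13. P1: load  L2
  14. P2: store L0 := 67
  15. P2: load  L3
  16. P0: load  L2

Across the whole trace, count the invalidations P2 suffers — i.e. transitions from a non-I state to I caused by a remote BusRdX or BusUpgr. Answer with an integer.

1. P0: load  L0  bus=[BusRd]  L0: P0=E P1=I P2=I P3=I  mem[L0]=0
2. P2: load  L7  bus=[BusRd]  L7: P0=I P1=I P2=E P3=I  mem[L7]=60
3. P1: store L4 := 86  bus=[BusRdX]  L4: P0=I P1=M P2=I P3=I  mem[L4]=10
4. P0: load  L0  bus=[-]  L0: P0=E P1=I P2=I P3=I  mem[L0]=0
5. P3: load  L3  bus=[BusRd]  L3: P0=I P1=I P2=I P3=E  mem[L3]=20
6. P2: load  L7  bus=[-]  L7: P0=I P1=I P2=E P3=I  mem[L7]=60
7. P2: load  L3  bus=[BusRd]  L3: P0=I P1=I P2=S P3=S  mem[L3]=20
8. P2: load  L7  bus=[-]  L7: P0=I P1=I P2=E P3=I  mem[L7]=60
9. P2: store L4 := 67  bus=[BusRdX,Flush]  L4: P0=I P1=I P2=M P3=I  mem[L4]=86
10. P3: load  L7  bus=[BusRd]  L7: P0=I P1=I P2=S P3=S  mem[L7]=60
11. P1: load  L7  bus=[BusRd]  L7: P0=I P1=S P2=S P3=S  mem[L7]=60
12. P2: load  L3  bus=[-]  L3: P0=I P1=I P2=S P3=S  mem[L3]=20
13. P1: load  L2  bus=[BusRd]  L2: P0=I P1=E P2=I P3=I  mem[L2]=30
14. P2: store L0 := 67  bus=[BusRdX]  L0: P0=I P1=I P2=M P3=I  mem[L0]=0
15. P2: load  L3  bus=[-]  L3: P0=I P1=I P2=S P3=S  mem[L3]=20
16. P0: load  L2  bus=[BusRd]  L2: P0=S P1=S P2=I P3=I  mem[L2]=30

invalidations = 0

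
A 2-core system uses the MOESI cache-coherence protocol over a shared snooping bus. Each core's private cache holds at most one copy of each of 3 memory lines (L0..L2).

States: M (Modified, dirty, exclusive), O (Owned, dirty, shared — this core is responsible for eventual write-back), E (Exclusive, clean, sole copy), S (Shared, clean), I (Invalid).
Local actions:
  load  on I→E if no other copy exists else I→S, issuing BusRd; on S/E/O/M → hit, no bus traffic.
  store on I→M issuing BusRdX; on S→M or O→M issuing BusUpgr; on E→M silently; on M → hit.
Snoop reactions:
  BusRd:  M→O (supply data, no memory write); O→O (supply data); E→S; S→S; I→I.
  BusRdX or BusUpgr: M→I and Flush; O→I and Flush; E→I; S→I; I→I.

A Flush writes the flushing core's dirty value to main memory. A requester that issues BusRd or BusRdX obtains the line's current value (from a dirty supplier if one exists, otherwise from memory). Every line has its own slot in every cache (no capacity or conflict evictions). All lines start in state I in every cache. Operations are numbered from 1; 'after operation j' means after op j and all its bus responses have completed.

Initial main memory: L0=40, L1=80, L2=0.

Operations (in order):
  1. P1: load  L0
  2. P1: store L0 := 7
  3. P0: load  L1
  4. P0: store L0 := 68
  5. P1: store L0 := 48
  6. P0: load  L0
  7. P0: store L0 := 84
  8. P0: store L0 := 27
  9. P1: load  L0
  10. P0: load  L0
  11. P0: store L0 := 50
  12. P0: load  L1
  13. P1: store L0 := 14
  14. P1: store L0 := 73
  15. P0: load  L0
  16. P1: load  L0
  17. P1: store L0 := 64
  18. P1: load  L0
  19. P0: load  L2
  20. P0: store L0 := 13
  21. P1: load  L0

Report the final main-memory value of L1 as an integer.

memory[L1] = 80

step 1: P1: load  L0  ⟶  IE  (L0)  txn=BusRd  M[L0]=40
step 2: P1: store L0 := 7  ⟶  IM  (L0)  txn=∅  M[L0]=40
step 3: P0: load  L1  ⟶  EI  (L1)  txn=BusRd  M[L1]=80
step 4: P0: store L0 := 68  ⟶  MI  (L0)  txn=BusRdX+Flush  M[L0]=7
step 5: P1: store L0 := 48  ⟶  IM  (L0)  txn=BusRdX+Flush  M[L0]=68
step 6: P0: load  L0  ⟶  SO  (L0)  txn=BusRd  M[L0]=68
step 7: P0: store L0 := 84  ⟶  MI  (L0)  txn=BusUpgr+Flush  M[L0]=48
step 8: P0: store L0 := 27  ⟶  MI  (L0)  txn=∅  M[L0]=48
step 9: P1: load  L0  ⟶  OS  (L0)  txn=BusRd  M[L0]=48
step 10: P0: load  L0  ⟶  OS  (L0)  txn=∅  M[L0]=48
step 11: P0: store L0 := 50  ⟶  MI  (L0)  txn=BusUpgr  M[L0]=48
step 12: P0: load  L1  ⟶  EI  (L1)  txn=∅  M[L1]=80
step 13: P1: store L0 := 14  ⟶  IM  (L0)  txn=BusRdX+Flush  M[L0]=50
step 14: P1: store L0 := 73  ⟶  IM  (L0)  txn=∅  M[L0]=50
step 15: P0: load  L0  ⟶  SO  (L0)  txn=BusRd  M[L0]=50
step 16: P1: load  L0  ⟶  SO  (L0)  txn=∅  M[L0]=50
step 17: P1: store L0 := 64  ⟶  IM  (L0)  txn=BusUpgr  M[L0]=50
step 18: P1: load  L0  ⟶  IM  (L0)  txn=∅  M[L0]=50
step 19: P0: load  L2  ⟶  EI  (L2)  txn=BusRd  M[L2]=0
step 20: P0: store L0 := 13  ⟶  MI  (L0)  txn=BusRdX+Flush  M[L0]=64
step 21: P1: load  L0  ⟶  OS  (L0)  txn=BusRd  M[L0]=64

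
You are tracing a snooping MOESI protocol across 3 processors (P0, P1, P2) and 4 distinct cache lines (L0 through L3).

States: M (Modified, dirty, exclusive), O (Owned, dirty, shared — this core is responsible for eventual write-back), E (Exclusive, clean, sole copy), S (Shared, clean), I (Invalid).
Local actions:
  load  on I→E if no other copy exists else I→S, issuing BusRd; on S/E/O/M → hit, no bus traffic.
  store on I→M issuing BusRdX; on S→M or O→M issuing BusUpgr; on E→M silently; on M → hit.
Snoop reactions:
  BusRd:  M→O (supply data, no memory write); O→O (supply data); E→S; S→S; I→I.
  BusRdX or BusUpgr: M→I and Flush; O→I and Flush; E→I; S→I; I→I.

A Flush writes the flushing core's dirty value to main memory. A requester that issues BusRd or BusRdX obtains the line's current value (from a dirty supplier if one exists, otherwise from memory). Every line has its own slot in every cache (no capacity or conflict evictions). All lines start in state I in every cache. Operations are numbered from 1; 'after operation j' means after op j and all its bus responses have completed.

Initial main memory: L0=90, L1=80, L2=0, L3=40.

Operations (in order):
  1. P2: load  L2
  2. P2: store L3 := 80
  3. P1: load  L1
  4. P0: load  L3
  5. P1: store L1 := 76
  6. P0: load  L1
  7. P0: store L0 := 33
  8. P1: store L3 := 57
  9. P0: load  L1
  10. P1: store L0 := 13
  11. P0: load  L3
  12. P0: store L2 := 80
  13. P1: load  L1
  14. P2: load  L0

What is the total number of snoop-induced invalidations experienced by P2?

  op1 P2: load  L2 → I/I/E on L2; bus BusRd; mem=0
  op2 P2: store L3 := 80 → I/I/M on L3; bus BusRdX; mem=40
  op3 P1: load  L1 → I/E/I on L1; bus BusRd; mem=80
  op4 P0: load  L3 → S/I/O on L3; bus BusRd; mem=40
  op5 P1: store L1 := 76 → I/M/I on L1; bus (none); mem=80
  op6 P0: load  L1 → S/O/I on L1; bus BusRd; mem=80
  op7 P0: store L0 := 33 → M/I/I on L0; bus BusRdX; mem=90
  op8 P1: store L3 := 57 → I/M/I on L3; bus BusRdX Flush; mem=80
  op9 P0: load  L1 → S/O/I on L1; bus (none); mem=80
  op10 P1: store L0 := 13 → I/M/I on L0; bus BusRdX Flush; mem=33
  op11 P0: load  L3 → S/O/I on L3; bus BusRd; mem=80
  op12 P0: store L2 := 80 → M/I/I on L2; bus BusRdX; mem=0
  op13 P1: load  L1 → S/O/I on L1; bus (none); mem=80
  op14 P2: load  L0 → I/O/S on L0; bus BusRd; mem=33

invalidations = 2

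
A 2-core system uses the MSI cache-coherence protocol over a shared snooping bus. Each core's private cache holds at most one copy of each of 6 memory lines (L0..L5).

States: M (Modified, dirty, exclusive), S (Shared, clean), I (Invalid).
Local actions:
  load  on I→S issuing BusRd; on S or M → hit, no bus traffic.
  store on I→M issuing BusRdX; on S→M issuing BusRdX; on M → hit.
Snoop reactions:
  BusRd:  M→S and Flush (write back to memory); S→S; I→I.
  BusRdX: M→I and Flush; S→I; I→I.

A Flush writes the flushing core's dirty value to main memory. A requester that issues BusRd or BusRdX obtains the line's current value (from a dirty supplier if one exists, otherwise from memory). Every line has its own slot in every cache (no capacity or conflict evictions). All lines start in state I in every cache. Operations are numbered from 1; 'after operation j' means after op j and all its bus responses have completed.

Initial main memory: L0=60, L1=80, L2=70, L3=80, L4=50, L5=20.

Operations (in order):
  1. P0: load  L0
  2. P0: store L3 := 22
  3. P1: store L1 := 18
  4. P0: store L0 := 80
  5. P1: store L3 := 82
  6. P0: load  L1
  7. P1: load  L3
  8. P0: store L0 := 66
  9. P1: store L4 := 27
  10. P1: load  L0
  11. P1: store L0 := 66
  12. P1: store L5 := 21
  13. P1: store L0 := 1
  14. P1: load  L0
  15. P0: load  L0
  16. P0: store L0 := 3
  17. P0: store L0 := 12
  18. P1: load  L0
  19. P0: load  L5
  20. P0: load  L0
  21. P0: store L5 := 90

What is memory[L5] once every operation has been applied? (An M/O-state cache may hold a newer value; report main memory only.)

memory[L5] = 21

step 1: P0: load  L0  ⟶  SI  (L0)  txn=BusRd  M[L0]=60
step 2: P0: store L3 := 22  ⟶  MI  (L3)  txn=BusRdX  M[L3]=80
step 3: P1: store L1 := 18  ⟶  IM  (L1)  txn=BusRdX  M[L1]=80
step 4: P0: store L0 := 80  ⟶  MI  (L0)  txn=BusRdX  M[L0]=60
step 5: P1: store L3 := 82  ⟶  IM  (L3)  txn=BusRdX+Flush  M[L3]=22
step 6: P0: load  L1  ⟶  SS  (L1)  txn=BusRd+Flush  M[L1]=18
step 7: P1: load  L3  ⟶  IM  (L3)  txn=∅  M[L3]=22
step 8: P0: store L0 := 66  ⟶  MI  (L0)  txn=∅  M[L0]=60
step 9: P1: store L4 := 27  ⟶  IM  (L4)  txn=BusRdX  M[L4]=50
step 10: P1: load  L0  ⟶  SS  (L0)  txn=BusRd+Flush  M[L0]=66
step 11: P1: store L0 := 66  ⟶  IM  (L0)  txn=BusRdX  M[L0]=66
step 12: P1: store L5 := 21  ⟶  IM  (L5)  txn=BusRdX  M[L5]=20
step 13: P1: store L0 := 1  ⟶  IM  (L0)  txn=∅  M[L0]=66
step 14: P1: load  L0  ⟶  IM  (L0)  txn=∅  M[L0]=66
step 15: P0: load  L0  ⟶  SS  (L0)  txn=BusRd+Flush  M[L0]=1
step 16: P0: store L0 := 3  ⟶  MI  (L0)  txn=BusRdX  M[L0]=1
step 17: P0: store L0 := 12  ⟶  MI  (L0)  txn=∅  M[L0]=1
step 18: P1: load  L0  ⟶  SS  (L0)  txn=BusRd+Flush  M[L0]=12
step 19: P0: load  L5  ⟶  SS  (L5)  txn=BusRd+Flush  M[L5]=21
step 20: P0: load  L0  ⟶  SS  (L0)  txn=∅  M[L0]=12
step 21: P0: store L5 := 90  ⟶  MI  (L5)  txn=BusRdX  M[L5]=21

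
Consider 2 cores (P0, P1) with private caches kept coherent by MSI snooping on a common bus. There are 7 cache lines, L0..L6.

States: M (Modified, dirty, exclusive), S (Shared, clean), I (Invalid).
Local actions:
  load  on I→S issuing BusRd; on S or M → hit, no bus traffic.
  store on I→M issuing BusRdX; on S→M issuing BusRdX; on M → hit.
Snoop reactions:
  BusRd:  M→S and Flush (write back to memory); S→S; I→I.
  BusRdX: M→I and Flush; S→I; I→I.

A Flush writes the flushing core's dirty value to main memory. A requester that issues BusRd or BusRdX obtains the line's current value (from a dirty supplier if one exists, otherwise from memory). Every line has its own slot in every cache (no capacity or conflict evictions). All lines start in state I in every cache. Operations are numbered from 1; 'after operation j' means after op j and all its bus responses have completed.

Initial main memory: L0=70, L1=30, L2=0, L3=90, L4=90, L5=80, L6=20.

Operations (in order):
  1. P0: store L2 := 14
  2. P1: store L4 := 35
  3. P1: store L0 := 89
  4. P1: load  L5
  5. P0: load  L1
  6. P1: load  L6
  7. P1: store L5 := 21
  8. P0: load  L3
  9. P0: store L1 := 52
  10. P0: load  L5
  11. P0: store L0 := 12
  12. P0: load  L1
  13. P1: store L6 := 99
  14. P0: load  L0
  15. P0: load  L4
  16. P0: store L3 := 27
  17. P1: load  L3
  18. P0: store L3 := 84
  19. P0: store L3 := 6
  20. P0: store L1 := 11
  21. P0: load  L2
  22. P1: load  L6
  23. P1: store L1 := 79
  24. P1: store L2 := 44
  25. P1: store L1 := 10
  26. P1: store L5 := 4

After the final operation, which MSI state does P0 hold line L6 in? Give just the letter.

  op1 P0: store L2 := 14 → M/I on L2; bus BusRdX; mem=0
  op2 P1: store L4 := 35 → I/M on L4; bus BusRdX; mem=90
  op3 P1: store L0 := 89 → I/M on L0; bus BusRdX; mem=70
  op4 P1: load  L5 → I/S on L5; bus BusRd; mem=80
  op5 P0: load  L1 → S/I on L1; bus BusRd; mem=30
  op6 P1: load  L6 → I/S on L6; bus BusRd; mem=20
  op7 P1: store L5 := 21 → I/M on L5; bus BusRdX; mem=80
  op8 P0: load  L3 → S/I on L3; bus BusRd; mem=90
  op9 P0: store L1 := 52 → M/I on L1; bus BusRdX; mem=30
  op10 P0: load  L5 → S/S on L5; bus BusRd Flush; mem=21
  op11 P0: store L0 := 12 → M/I on L0; bus BusRdX Flush; mem=89
  op12 P0: load  L1 → M/I on L1; bus (none); mem=30
  op13 P1: store L6 := 99 → I/M on L6; bus BusRdX; mem=20
  op14 P0: load  L0 → M/I on L0; bus (none); mem=89
  op15 P0: load  L4 → S/S on L4; bus BusRd Flush; mem=35
  op16 P0: store L3 := 27 → M/I on L3; bus BusRdX; mem=90
  op17 P1: load  L3 → S/S on L3; bus BusRd Flush; mem=27
  op18 P0: store L3 := 84 → M/I on L3; bus BusRdX; mem=27
  op19 P0: store L3 := 6 → M/I on L3; bus (none); mem=27
  op20 P0: store L1 := 11 → M/I on L1; bus (none); mem=30
  op21 P0: load  L2 → M/I on L2; bus (none); mem=0
  op22 P1: load  L6 → I/M on L6; bus (none); mem=20
  op23 P1: store L1 := 79 → I/M on L1; bus BusRdX Flush; mem=11
  op24 P1: store L2 := 44 → I/M on L2; bus BusRdX Flush; mem=14
  op25 P1: store L1 := 10 → I/M on L1; bus (none); mem=11
  op26 P1: store L5 := 4 → I/M on L5; bus BusRdX; mem=21

state = I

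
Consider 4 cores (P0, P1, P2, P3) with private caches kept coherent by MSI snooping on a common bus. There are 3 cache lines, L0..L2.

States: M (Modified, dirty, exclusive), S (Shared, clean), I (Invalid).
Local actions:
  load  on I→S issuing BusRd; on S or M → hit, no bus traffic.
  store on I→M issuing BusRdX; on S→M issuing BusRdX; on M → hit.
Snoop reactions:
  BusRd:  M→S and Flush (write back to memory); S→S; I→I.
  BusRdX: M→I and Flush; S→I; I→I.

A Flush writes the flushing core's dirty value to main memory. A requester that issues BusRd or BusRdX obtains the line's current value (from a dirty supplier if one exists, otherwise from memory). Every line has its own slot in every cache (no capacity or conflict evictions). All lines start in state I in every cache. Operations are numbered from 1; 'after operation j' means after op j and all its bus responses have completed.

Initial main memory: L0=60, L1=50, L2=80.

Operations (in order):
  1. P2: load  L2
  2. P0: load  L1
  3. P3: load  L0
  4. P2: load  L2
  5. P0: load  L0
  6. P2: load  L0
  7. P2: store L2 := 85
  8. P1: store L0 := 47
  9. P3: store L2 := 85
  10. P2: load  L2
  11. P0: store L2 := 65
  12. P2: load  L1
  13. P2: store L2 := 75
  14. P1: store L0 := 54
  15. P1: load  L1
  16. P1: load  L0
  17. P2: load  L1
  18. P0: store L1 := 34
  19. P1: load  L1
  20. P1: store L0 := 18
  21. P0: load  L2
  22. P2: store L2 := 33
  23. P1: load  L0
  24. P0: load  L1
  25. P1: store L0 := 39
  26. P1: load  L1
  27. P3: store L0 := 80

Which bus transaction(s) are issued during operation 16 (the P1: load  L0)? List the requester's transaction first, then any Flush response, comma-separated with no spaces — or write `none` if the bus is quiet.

bus = none

1. P2: load  L2  bus=[BusRd]  L2: P0=I P1=I P2=S P3=I  mem[L2]=80
2. P0: load  L1  bus=[BusRd]  L1: P0=S P1=I P2=I P3=I  mem[L1]=50
3. P3: load  L0  bus=[BusRd]  L0: P0=I P1=I P2=I P3=S  mem[L0]=60
4. P2: load  L2  bus=[-]  L2: P0=I P1=I P2=S P3=I  mem[L2]=80
5. P0: load  L0  bus=[BusRd]  L0: P0=S P1=I P2=I P3=S  mem[L0]=60
6. P2: load  L0  bus=[BusRd]  L0: P0=S P1=I P2=S P3=S  mem[L0]=60
7. P2: store L2 := 85  bus=[BusRdX]  L2: P0=I P1=I P2=M P3=I  mem[L2]=80
8. P1: store L0 := 47  bus=[BusRdX]  L0: P0=I P1=M P2=I P3=I  mem[L0]=60
9. P3: store L2 := 85  bus=[BusRdX,Flush]  L2: P0=I P1=I P2=I P3=M  mem[L2]=85
10. P2: load  L2  bus=[BusRd,Flush]  L2: P0=I P1=I P2=S P3=S  mem[L2]=85
11. P0: store L2 := 65  bus=[BusRdX]  L2: P0=M P1=I P2=I P3=I  mem[L2]=85
12. P2: load  L1  bus=[BusRd]  L1: P0=S P1=I P2=S P3=I  mem[L1]=50
13. P2: store L2 := 75  bus=[BusRdX,Flush]  L2: P0=I P1=I P2=M P3=I  mem[L2]=65
14. P1: store L0 := 54  bus=[-]  L0: P0=I P1=M P2=I P3=I  mem[L0]=60
15. P1: load  L1  bus=[BusRd]  L1: P0=S P1=S P2=S P3=I  mem[L1]=50
16. P1: load  L0  bus=[-]  L0: P0=I P1=M P2=I P3=I  mem[L0]=60
17. P2: load  L1  bus=[-]  L1: P0=S P1=S P2=S P3=I  mem[L1]=50
18. P0: store L1 := 34  bus=[BusRdX]  L1: P0=M P1=I P2=I P3=I  mem[L1]=50
19. P1: load  L1  bus=[BusRd,Flush]  L1: P0=S P1=S P2=I P3=I  mem[L1]=34
20. P1: store L0 := 18  bus=[-]  L0: P0=I P1=M P2=I P3=I  mem[L0]=60
21. P0: load  L2  bus=[BusRd,Flush]  L2: P0=S P1=I P2=S P3=I  mem[L2]=75
22. P2: store L2 := 33  bus=[BusRdX]  L2: P0=I P1=I P2=M P3=I  mem[L2]=75
23. P1: load  L0  bus=[-]  L0: P0=I P1=M P2=I P3=I  mem[L0]=60
24. P0: load  L1  bus=[-]  L1: P0=S P1=S P2=I P3=I  mem[L1]=34
25. P1: store L0 := 39  bus=[-]  L0: P0=I P1=M P2=I P3=I  mem[L0]=60
26. P1: load  L1  bus=[-]  L1: P0=S P1=S P2=I P3=I  mem[L1]=34
27. P3: store L0 := 80  bus=[BusRdX,Flush]  L0: P0=I P1=I P2=I P3=M  mem[L0]=39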